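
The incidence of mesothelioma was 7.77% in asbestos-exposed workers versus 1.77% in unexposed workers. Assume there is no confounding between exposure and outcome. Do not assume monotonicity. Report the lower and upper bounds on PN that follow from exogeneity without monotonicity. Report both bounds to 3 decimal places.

0.772 ≤ PN ≤ 1.000

p₁ = 0.0777, p₀ = 0.0177.
Under exogeneity alone the bounds on PN are max{0,(p₁−p₀)/p₁} ≤ PN ≤ min{1,(1−p₀)/p₁}.
  lower = (p₁ − p₀)/p₁ = 0.06 / 0.0777 ≈ 0.7722
  upper = min{1, (1 − p₀)/p₁} = 0.9823 / 0.0777 ≈ 12.6422 → capped at 1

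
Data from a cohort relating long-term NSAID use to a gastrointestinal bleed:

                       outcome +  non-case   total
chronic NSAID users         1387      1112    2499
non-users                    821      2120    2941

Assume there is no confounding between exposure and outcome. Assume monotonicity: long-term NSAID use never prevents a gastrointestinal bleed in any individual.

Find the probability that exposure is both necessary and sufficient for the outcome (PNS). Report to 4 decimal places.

p₁ = P(outcome | exposed) = 1387/2499 = 0.55502
p₀ = P(outcome | unexposed) = 821/2941 = 0.27916
Under exogeneity and monotonicity, PNS = p₁ − p₀.
PNS = 0.55502 − 0.27916 = 0.27587

PNS ≈ 0.2759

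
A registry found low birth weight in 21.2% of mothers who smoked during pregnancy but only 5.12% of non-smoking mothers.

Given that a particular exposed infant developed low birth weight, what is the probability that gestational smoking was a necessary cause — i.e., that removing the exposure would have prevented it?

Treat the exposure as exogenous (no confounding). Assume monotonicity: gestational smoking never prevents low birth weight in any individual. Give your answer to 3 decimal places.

p₁ = 0.212, p₀ = 0.0512.
Under exogeneity and monotonicity, PN = (p₁ − p₀) / p₁.
PN = (0.212 − 0.0512) / 0.212 = 0.1608 / 0.212 ≈ 0.7585

PN ≈ 0.758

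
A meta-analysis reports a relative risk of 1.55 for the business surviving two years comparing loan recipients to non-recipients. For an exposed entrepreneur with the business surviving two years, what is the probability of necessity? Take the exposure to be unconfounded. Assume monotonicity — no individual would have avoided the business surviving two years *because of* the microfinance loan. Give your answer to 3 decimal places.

Under exogeneity and monotonicity, PN = (RR − 1) / RR = 1 − 1/RR.
PN = (1.55 − 1) / 1.55 = 0.55 / 1.55 ≈ 0.3548

PN ≈ 0.355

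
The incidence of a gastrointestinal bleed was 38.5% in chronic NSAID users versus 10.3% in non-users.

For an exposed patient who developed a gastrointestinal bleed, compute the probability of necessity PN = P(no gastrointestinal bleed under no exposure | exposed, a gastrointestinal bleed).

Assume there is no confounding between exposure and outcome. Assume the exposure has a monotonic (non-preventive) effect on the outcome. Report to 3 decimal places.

p₁ = 0.385, p₀ = 0.103.
Under exogeneity and monotonicity, PN = (p₁ − p₀) / p₁.
PN = (0.385 − 0.103) / 0.385 = 0.282 / 0.385 ≈ 0.7325

PN ≈ 0.732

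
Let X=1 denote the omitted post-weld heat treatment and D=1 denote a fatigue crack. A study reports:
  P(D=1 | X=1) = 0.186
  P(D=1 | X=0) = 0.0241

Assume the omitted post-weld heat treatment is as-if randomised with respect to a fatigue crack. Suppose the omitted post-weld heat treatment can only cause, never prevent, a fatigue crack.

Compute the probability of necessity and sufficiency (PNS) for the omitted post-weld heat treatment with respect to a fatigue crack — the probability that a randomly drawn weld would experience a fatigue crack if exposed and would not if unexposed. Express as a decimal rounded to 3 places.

Let p₁ = 0.186, p₀ = 0.0241.
Under exogeneity and monotonicity, PNS = p₁ − p₀.
PNS = 0.186 − 0.0241 = 0.1619

PNS ≈ 0.162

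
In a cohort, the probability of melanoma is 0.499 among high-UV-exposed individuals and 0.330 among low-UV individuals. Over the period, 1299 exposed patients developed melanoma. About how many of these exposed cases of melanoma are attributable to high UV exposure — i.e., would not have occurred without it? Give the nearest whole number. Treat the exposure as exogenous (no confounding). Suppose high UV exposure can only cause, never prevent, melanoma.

about 440 cases

Let p₁ = 0.499, p₀ = 0.33.
PN = (p₁ − p₀)/p₁ = (0.499 − 0.33) / 0.499 ≈ 0.33868.
Attributable cases ≈ PN × (exposed cases) = 0.33868 × 1299 ≈ 439.94.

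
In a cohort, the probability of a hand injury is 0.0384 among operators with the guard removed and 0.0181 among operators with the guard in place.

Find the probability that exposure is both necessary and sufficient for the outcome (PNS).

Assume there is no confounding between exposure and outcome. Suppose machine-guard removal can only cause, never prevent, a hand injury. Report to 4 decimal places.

Let p₁ = 0.0384, p₀ = 0.0181.
Under exogeneity and monotonicity, PNS = p₁ − p₀.
PNS = 0.0384 − 0.0181 = 0.0203

PNS ≈ 0.0203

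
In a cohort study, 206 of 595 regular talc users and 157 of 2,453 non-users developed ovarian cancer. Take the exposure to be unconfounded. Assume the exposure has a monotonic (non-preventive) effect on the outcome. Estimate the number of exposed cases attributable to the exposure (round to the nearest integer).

p₁ = P(outcome | exposed) = 206/595 = 0.34622
p₀ = P(outcome | unexposed) = 157/2453 = 0.064003
PN = (p₁ − p₀)/p₁ = (0.34622 − 0.064003) / 0.34622 ≈ 0.81514.
Attributable cases ≈ PN × (exposed cases) = 0.81514 × 206 ≈ 167.92.

about 168 cases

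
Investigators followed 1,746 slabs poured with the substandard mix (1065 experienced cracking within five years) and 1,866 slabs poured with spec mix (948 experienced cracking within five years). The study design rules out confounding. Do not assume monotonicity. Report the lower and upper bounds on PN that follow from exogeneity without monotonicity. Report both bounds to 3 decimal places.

0.167 ≤ PN ≤ 0.807

p₁ = P(outcome | exposed) = 1065/1746 = 0.60997
p₀ = P(outcome | unexposed) = 948/1866 = 0.50804
Under exogeneity alone the bounds on PN are max{0,(p₁−p₀)/p₁} ≤ PN ≤ min{1,(1−p₀)/p₁}.
  lower = (p₁ − p₀)/p₁ = 0.10193 / 0.60997 ≈ 0.1671
  upper = min{1, (1 − p₀)/p₁} = 0.49196 / 0.60997 ≈ 0.8065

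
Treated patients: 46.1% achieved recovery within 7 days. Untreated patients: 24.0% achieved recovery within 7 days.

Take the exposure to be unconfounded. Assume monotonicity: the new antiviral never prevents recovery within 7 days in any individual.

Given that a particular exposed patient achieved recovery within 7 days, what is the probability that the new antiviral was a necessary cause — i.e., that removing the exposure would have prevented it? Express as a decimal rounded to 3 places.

PN ≈ 0.479

p₁ = 0.461, p₀ = 0.24.
Under exogeneity and monotonicity, PN = (p₁ − p₀) / p₁.
PN = (0.461 − 0.24) / 0.461 = 0.221 / 0.461 ≈ 0.4794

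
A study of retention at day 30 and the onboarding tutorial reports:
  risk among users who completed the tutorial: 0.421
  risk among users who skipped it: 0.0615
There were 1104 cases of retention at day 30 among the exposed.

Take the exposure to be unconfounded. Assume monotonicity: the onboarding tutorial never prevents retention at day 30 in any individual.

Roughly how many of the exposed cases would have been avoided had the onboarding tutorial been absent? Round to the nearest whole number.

Let p₁ = 0.421, p₀ = 0.0615.
PN = (p₁ − p₀)/p₁ = (0.421 − 0.0615) / 0.421 ≈ 0.85392.
Attributable cases ≈ PN × (exposed cases) = 0.85392 × 1104 ≈ 942.73.

about 943 cases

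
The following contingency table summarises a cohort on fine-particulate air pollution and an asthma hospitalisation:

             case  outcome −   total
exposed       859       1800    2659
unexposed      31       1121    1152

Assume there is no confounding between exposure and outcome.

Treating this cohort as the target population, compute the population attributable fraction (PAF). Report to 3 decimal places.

PAF ≈ 0.885

p₁ = P(outcome | exposed) = 859/2659 = 0.32305
p₀ = P(outcome | unexposed) = 31/1152 = 0.02691
Exposure prevalence π = 2659/3811 = 0.69772; overall risk P(Y=1) = 0.23353.
Under exogeneity, PAF = [P(Y=1) − p₀]/P(Y=1).
PAF = (0.23353 − 0.02691) / 0.23353 ≈ 0.8848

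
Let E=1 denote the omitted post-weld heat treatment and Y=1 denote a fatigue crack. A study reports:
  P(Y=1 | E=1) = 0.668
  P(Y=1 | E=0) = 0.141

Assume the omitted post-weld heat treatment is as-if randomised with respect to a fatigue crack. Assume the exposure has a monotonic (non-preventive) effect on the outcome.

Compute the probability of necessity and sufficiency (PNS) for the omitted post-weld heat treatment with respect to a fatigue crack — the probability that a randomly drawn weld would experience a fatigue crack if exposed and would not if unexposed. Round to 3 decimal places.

Let p₁ = 0.668, p₀ = 0.141.
Under exogeneity and monotonicity, PNS = p₁ − p₀.
PNS = 0.668 − 0.141 = 0.527

PNS ≈ 0.527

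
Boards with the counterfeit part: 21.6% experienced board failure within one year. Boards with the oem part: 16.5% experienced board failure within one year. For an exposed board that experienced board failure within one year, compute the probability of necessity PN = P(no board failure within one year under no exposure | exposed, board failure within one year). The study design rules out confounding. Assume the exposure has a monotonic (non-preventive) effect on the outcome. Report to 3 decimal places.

PN ≈ 0.236

p₁ = 0.216, p₀ = 0.165.
Under exogeneity and monotonicity, PN = (p₁ − p₀) / p₁.
PN = (0.216 − 0.165) / 0.216 = 0.051 / 0.216 ≈ 0.2361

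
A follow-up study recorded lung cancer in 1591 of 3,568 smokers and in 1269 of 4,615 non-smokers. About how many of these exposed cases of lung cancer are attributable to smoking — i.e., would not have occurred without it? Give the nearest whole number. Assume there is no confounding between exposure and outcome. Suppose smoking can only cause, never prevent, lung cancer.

p₁ = P(outcome | exposed) = 1591/3568 = 0.44591
p₀ = P(outcome | unexposed) = 1269/4615 = 0.27497
PN = (p₁ − p₀)/p₁ = (0.44591 − 0.27497) / 0.44591 ≈ 0.38334.
Attributable cases ≈ PN × (exposed cases) = 0.38334 × 1591 ≈ 609.90.

about 610 cases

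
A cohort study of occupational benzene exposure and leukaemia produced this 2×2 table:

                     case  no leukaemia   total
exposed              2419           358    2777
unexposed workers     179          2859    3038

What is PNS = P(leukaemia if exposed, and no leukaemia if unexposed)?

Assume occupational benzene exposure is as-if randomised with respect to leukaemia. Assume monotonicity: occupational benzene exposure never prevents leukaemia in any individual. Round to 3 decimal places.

p₁ = P(outcome | exposed) = 2419/2777 = 0.87108
p₀ = P(outcome | unexposed) = 179/3038 = 0.05892
Under exogeneity and monotonicity, PNS = p₁ − p₀.
PNS = 0.87108 − 0.05892 = 0.81216

PNS ≈ 0.812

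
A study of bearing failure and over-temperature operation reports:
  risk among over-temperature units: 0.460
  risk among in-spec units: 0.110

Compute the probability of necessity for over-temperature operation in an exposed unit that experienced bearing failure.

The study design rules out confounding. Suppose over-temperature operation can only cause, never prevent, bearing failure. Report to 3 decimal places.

Let p₁ = 0.46, p₀ = 0.11.
Under exogeneity and monotonicity, PN = (p₁ − p₀) / p₁.
PN = (0.46 − 0.11) / 0.46 = 0.35 / 0.46 ≈ 0.7609

PN ≈ 0.761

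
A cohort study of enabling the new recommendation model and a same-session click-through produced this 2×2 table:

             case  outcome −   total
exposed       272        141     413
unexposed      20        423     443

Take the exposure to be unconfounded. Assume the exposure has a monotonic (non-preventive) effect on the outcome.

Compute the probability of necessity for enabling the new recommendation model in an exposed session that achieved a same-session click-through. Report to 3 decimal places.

PN ≈ 0.931

p₁ = P(outcome | exposed) = 272/413 = 0.6586
p₀ = P(outcome | unexposed) = 20/443 = 0.045147
Under exogeneity and monotonicity, PN = (p₁ − p₀)/p₁.
PN = (0.6586 − 0.045147) / 0.6586 ≈ 0.9315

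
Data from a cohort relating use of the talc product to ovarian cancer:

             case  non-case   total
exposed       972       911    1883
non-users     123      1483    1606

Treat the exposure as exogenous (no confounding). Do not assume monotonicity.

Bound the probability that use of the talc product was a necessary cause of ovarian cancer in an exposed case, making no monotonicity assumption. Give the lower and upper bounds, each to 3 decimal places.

0.852 ≤ PN ≤ 1.000

p₁ = P(outcome | exposed) = 972/1883 = 0.5162
p₀ = P(outcome | unexposed) = 123/1606 = 0.076588
Under exogeneity alone the bounds on PN are max{0,(p₁−p₀)/p₁} ≤ PN ≤ min{1,(1−p₀)/p₁}.
  lower = (p₁ − p₀)/p₁ = 0.43961 / 0.5162 ≈ 0.8516
  upper = min{1, (1 − p₀)/p₁} = 0.92341 / 0.5162 ≈ 1.7889 → capped at 1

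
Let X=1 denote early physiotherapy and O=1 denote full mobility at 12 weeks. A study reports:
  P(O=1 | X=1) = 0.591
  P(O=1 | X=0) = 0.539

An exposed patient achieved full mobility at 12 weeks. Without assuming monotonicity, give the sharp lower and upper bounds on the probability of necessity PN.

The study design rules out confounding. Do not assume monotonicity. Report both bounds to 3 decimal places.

0.088 ≤ PN ≤ 0.780

Let p₁ = 0.591, p₀ = 0.539.
Under exogeneity alone the bounds on PN are max{0,(p₁−p₀)/p₁} ≤ PN ≤ min{1,(1−p₀)/p₁}.
  lower = (p₁ − p₀)/p₁ = 0.052 / 0.591 ≈ 0.0880
  upper = min{1, (1 − p₀)/p₁} = 0.461 / 0.591 ≈ 0.7800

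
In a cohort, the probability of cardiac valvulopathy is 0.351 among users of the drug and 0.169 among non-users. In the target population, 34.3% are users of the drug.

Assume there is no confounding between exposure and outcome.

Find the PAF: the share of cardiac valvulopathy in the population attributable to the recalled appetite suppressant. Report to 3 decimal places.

PAF ≈ 0.270

Let p₁ = 0.351, p₀ = 0.169.
Overall risk P(Y=1) = π·p₁ + (1−π)·p₀ = 0.343×0.351 + 0.657×0.169 = 0.23143.
Under exogeneity, PAF = [P(Y=1) − p₀] / P(Y=1).
PAF = (0.23143 − 0.169) / 0.23143 ≈ 0.2697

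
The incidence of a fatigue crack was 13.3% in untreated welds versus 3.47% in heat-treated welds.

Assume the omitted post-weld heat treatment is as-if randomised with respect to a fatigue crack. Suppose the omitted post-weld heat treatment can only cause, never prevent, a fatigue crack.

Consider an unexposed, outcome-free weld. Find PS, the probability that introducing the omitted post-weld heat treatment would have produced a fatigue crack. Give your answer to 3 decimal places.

p₁ = 0.133, p₀ = 0.0347.
Under exogeneity and monotonicity, PS = (p₁ − p₀) / (1 − p₀).
PS = (0.133 − 0.0347) / (1 − 0.0347) = 0.0983 / 0.9653 ≈ 0.1018

PS ≈ 0.102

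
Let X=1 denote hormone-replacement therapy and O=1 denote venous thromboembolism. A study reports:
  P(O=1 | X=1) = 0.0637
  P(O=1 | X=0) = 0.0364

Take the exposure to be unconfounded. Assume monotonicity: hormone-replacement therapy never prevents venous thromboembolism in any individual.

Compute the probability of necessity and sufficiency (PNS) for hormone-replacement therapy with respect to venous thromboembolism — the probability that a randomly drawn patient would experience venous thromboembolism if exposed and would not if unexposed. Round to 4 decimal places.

PNS ≈ 0.0273

Let p₁ = 0.0637, p₀ = 0.0364.
Under exogeneity and monotonicity, PNS = p₁ − p₀.
PNS = 0.0637 − 0.0364 = 0.0273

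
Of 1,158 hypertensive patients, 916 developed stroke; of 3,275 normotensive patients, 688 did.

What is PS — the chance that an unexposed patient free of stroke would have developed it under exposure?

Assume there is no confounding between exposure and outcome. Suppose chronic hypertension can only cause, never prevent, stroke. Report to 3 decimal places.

p₁ = P(outcome | exposed) = 916/1158 = 0.79102
p₀ = P(outcome | unexposed) = 688/3275 = 0.21008
Under exogeneity and monotonicity, PS = (p₁ − p₀) / (1 − p₀).
PS = (0.79102 − 0.21008) / (1 − 0.21008) = 0.58094 / 0.78992 ≈ 0.7354

PS ≈ 0.735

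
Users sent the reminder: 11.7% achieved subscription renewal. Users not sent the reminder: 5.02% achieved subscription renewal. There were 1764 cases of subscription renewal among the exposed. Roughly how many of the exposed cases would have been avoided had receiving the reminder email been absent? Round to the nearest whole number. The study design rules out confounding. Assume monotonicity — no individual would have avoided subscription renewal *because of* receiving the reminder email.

about 1007 cases

p₁ = 0.117, p₀ = 0.0502.
PN = (p₁ − p₀)/p₁ = (0.117 − 0.0502) / 0.117 ≈ 0.57094.
Attributable cases ≈ PN × (exposed cases) = 0.57094 × 1764 ≈ 1007.14.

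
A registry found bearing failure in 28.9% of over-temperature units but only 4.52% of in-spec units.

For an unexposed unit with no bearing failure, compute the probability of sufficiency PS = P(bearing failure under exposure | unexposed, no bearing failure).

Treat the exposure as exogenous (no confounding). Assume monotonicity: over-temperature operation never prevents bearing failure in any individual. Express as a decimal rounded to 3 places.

PS ≈ 0.255

p₁ = 0.289, p₀ = 0.0452.
Under exogeneity and monotonicity, PS = (p₁ − p₀) / (1 − p₀).
PS = (0.289 − 0.0452) / (1 − 0.0452) = 0.2438 / 0.9548 ≈ 0.2553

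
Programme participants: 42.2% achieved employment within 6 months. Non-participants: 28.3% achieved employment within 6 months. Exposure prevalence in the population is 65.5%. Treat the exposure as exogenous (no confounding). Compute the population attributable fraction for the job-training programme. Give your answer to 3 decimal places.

PAF ≈ 0.243

p₁ = 0.422, p₀ = 0.283.
Overall risk P(Y=1) = π·p₁ + (1−π)·p₀ = 0.655×0.422 + 0.345×0.283 = 0.37405.
Under exogeneity, PAF = [P(Y=1) − p₀] / P(Y=1).
PAF = (0.37405 − 0.283) / 0.37405 ≈ 0.2434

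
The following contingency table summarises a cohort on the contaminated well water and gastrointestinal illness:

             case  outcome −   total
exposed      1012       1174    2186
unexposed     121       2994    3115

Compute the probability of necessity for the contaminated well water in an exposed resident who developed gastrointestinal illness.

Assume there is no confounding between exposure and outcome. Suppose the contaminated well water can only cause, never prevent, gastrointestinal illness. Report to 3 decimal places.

p₁ = P(outcome | exposed) = 1012/2186 = 0.46295
p₀ = P(outcome | unexposed) = 121/3115 = 0.038844
Under exogeneity and monotonicity, PN = (p₁ − p₀)/p₁.
PN = (0.46295 − 0.038844) / 0.46295 ≈ 0.9161

PN ≈ 0.916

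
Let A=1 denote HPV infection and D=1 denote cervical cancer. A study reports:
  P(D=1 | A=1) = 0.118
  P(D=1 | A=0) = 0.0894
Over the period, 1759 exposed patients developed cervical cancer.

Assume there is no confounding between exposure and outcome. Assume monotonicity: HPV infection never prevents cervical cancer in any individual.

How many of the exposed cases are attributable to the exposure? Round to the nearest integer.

Let p₁ = 0.118, p₀ = 0.0894.
PN = (p₁ − p₀)/p₁ = (0.118 − 0.0894) / 0.118 ≈ 0.24237.
Attributable cases ≈ PN × (exposed cases) = 0.24237 × 1759 ≈ 426.33.

about 426 cases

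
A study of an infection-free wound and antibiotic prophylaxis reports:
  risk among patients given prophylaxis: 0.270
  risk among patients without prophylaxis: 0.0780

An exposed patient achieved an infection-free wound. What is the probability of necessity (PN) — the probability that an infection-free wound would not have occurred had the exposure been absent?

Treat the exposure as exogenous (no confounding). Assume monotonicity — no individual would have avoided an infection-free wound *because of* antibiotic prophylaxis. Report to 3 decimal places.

Let p₁ = 0.27, p₀ = 0.078.
Under exogeneity and monotonicity, PN = (p₁ − p₀) / p₁.
PN = (0.27 − 0.078) / 0.27 = 0.192 / 0.27 ≈ 0.7111

PN ≈ 0.711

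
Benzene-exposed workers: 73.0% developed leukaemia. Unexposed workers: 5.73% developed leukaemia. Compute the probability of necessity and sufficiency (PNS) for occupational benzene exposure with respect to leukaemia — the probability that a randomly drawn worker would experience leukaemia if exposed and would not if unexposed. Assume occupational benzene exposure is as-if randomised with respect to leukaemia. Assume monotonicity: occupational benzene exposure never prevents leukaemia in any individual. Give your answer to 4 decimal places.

PNS ≈ 0.6727

p₁ = 0.73, p₀ = 0.0573.
Under exogeneity and monotonicity, PNS = p₁ − p₀.
PNS = 0.73 − 0.0573 = 0.6727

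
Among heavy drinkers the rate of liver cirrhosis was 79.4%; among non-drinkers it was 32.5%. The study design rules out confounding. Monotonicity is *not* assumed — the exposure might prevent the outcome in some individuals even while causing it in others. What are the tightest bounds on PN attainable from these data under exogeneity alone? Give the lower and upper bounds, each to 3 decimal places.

p₁ = 0.794, p₀ = 0.325.
Under exogeneity alone the bounds on PN are max{0,(p₁−p₀)/p₁} ≤ PN ≤ min{1,(1−p₀)/p₁}.
  lower = (p₁ − p₀)/p₁ = 0.469 / 0.794 ≈ 0.5907
  upper = min{1, (1 − p₀)/p₁} = 0.675 / 0.794 ≈ 0.8501

0.591 ≤ PN ≤ 0.850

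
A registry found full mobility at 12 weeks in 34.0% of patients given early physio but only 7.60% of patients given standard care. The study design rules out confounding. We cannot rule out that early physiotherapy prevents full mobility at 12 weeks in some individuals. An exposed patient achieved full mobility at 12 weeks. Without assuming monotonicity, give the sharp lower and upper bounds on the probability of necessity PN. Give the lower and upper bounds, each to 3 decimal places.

0.776 ≤ PN ≤ 1.000

p₁ = 0.34, p₀ = 0.076.
Under exogeneity alone the bounds on PN are max{0,(p₁−p₀)/p₁} ≤ PN ≤ min{1,(1−p₀)/p₁}.
  lower = (p₁ − p₀)/p₁ = 0.264 / 0.34 ≈ 0.7765
  upper = min{1, (1 − p₀)/p₁} = 0.924 / 0.34 ≈ 2.7176 → capped at 1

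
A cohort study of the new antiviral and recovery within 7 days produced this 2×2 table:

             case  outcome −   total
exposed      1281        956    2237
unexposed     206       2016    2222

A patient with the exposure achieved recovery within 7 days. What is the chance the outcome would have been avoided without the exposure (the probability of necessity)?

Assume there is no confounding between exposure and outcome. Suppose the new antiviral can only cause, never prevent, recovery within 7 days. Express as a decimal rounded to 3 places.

p₁ = P(outcome | exposed) = 1281/2237 = 0.57264
p₀ = P(outcome | unexposed) = 206/2222 = 0.092709
Under exogeneity and monotonicity, PN = (p₁ − p₀)/p₁.
PN = (0.57264 − 0.092709) / 0.57264 ≈ 0.8381

PN ≈ 0.838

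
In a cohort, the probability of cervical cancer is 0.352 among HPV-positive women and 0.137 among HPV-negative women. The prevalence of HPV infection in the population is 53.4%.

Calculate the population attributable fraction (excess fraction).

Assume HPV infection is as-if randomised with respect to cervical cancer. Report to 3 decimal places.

Let p₁ = 0.352, p₀ = 0.137.
Overall risk P(Y=1) = π·p₁ + (1−π)·p₀ = 0.534×0.352 + 0.466×0.137 = 0.25181.
Under exogeneity, PAF = [P(Y=1) − p₀] / P(Y=1).
PAF = (0.25181 − 0.137) / 0.25181 ≈ 0.4559

PAF ≈ 0.456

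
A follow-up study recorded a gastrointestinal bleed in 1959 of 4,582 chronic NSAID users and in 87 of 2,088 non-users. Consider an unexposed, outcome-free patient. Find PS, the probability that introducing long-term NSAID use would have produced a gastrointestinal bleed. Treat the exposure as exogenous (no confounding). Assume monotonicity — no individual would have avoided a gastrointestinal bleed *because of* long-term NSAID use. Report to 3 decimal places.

p₁ = P(outcome | exposed) = 1959/4582 = 0.42754
p₀ = P(outcome | unexposed) = 87/2088 = 0.041667
Under exogeneity and monotonicity, PS = (p₁ − p₀) / (1 − p₀).
PS = (0.42754 − 0.041667) / (1 − 0.041667) = 0.38588 / 0.95833 ≈ 0.4027

PS ≈ 0.403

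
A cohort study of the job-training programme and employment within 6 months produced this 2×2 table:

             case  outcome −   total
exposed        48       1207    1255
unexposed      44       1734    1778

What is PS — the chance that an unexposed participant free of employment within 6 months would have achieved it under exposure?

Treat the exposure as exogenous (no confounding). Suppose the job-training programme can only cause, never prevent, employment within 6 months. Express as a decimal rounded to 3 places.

PS ≈ 0.014

p₁ = P(outcome | exposed) = 48/1255 = 0.038247
p₀ = P(outcome | unexposed) = 44/1778 = 0.024747
Under exogeneity and monotonicity, PS = (p₁ − p₀)/(1 − p₀).
PS = (0.038247 − 0.024747) / 0.97525 ≈ 0.0138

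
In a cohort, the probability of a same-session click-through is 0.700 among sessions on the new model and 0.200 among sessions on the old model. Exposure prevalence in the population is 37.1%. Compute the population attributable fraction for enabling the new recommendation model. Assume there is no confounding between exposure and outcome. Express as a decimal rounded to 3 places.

Let p₁ = 0.7, p₀ = 0.2.
Overall risk P(Y=1) = π·p₁ + (1−π)·p₀ = 0.371×0.7 + 0.629×0.2 = 0.3855.
Under exogeneity, PAF = [P(Y=1) − p₀] / P(Y=1).
PAF = (0.3855 − 0.2) / 0.3855 ≈ 0.4812

PAF ≈ 0.481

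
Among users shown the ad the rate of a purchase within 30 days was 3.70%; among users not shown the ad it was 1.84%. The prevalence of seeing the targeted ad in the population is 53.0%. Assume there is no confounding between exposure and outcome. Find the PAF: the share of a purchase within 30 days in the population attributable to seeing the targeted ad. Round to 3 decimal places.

p₁ = 0.037, p₀ = 0.0184.
Overall risk P(Y=1) = π·p₁ + (1−π)·p₀ = 0.53×0.037 + 0.47×0.0184 = 0.028258.
Under exogeneity, PAF = [P(Y=1) − p₀] / P(Y=1).
PAF = (0.028258 − 0.0184) / 0.028258 ≈ 0.3489

PAF ≈ 0.349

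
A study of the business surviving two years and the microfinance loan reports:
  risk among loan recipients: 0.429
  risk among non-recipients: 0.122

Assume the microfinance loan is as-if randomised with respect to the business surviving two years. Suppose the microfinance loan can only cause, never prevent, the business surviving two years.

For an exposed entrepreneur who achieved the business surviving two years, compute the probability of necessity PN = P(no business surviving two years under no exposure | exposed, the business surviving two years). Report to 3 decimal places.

PN ≈ 0.716

Let p₁ = 0.429, p₀ = 0.122.
Under exogeneity and monotonicity, PN = (p₁ − p₀) / p₁.
PN = (0.429 − 0.122) / 0.429 = 0.307 / 0.429 ≈ 0.7156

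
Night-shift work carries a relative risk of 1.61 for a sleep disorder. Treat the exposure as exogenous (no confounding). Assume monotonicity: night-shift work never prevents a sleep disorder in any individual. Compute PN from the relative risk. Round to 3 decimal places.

Under exogeneity and monotonicity, PN = (RR − 1) / RR = 1 − 1/RR.
PN = (1.61 − 1) / 1.61 = 0.61 / 1.61 ≈ 0.3789

PN ≈ 0.379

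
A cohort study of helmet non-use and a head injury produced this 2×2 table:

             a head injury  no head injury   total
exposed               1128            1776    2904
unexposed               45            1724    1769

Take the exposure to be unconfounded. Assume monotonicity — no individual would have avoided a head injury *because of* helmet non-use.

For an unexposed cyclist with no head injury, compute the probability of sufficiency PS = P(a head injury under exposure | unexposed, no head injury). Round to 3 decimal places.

PS ≈ 0.372

p₁ = P(outcome | exposed) = 1128/2904 = 0.38843
p₀ = P(outcome | unexposed) = 45/1769 = 0.025438
Under exogeneity and monotonicity, PS = (p₁ − p₀)/(1 − p₀).
PS = (0.38843 − 0.025438) / 0.97456 ≈ 0.3725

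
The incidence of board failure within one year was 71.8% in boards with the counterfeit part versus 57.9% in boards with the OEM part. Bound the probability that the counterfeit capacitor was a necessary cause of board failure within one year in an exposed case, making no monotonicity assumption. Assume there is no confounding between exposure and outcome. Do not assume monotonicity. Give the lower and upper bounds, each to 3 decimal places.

p₁ = 0.718, p₀ = 0.579.
Under exogeneity alone the bounds on PN are max{0,(p₁−p₀)/p₁} ≤ PN ≤ min{1,(1−p₀)/p₁}.
  lower = (p₁ − p₀)/p₁ = 0.139 / 0.718 ≈ 0.1936
  upper = min{1, (1 − p₀)/p₁} = 0.421 / 0.718 ≈ 0.5864

0.194 ≤ PN ≤ 0.586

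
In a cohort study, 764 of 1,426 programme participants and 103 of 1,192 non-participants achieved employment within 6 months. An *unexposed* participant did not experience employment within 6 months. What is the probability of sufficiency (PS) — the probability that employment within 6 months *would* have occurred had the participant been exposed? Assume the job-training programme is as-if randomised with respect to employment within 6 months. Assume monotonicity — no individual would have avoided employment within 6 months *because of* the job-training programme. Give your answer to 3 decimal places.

p₁ = P(outcome | exposed) = 764/1426 = 0.53576
p₀ = P(outcome | unexposed) = 103/1192 = 0.086409
Under exogeneity and monotonicity, PS = (p₁ − p₀) / (1 − p₀).
PS = (0.53576 − 0.086409) / (1 − 0.086409) = 0.44935 / 0.91359 ≈ 0.4919

PS ≈ 0.492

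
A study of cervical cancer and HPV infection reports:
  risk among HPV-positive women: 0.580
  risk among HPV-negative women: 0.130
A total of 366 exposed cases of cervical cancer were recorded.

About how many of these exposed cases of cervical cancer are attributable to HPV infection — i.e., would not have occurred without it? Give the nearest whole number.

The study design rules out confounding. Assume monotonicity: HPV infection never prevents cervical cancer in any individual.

Let p₁ = 0.58, p₀ = 0.13.
PN = (p₁ − p₀)/p₁ = (0.58 − 0.13) / 0.58 ≈ 0.77586.
Attributable cases ≈ PN × (exposed cases) = 0.77586 × 366 ≈ 283.97.

about 284 cases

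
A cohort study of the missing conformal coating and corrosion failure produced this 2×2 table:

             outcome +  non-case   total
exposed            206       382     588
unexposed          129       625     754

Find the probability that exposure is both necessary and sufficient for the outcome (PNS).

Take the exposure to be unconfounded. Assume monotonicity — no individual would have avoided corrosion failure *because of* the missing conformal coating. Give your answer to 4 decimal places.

PNS ≈ 0.1793

p₁ = P(outcome | exposed) = 206/588 = 0.35034
p₀ = P(outcome | unexposed) = 129/754 = 0.17109
Under exogeneity and monotonicity, PNS = p₁ − p₀.
PNS = 0.35034 − 0.17109 = 0.17925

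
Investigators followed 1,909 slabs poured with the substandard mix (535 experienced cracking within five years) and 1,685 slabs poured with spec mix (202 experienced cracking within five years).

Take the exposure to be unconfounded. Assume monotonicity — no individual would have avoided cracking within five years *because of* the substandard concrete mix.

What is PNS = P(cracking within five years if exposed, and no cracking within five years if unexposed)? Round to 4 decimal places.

PNS ≈ 0.1604

p₁ = P(outcome | exposed) = 535/1909 = 0.28025
p₀ = P(outcome | unexposed) = 202/1685 = 0.11988
Under exogeneity and monotonicity, PNS = p₁ − p₀.
PNS = 0.28025 − 0.11988 = 0.16037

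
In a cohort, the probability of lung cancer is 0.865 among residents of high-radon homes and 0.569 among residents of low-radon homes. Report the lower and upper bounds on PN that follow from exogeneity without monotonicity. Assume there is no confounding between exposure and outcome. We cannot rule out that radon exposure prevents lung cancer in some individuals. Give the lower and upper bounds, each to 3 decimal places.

0.342 ≤ PN ≤ 0.498

Let p₁ = 0.865, p₀ = 0.569.
Under exogeneity alone the bounds on PN are max{0,(p₁−p₀)/p₁} ≤ PN ≤ min{1,(1−p₀)/p₁}.
  lower = (p₁ − p₀)/p₁ = 0.296 / 0.865 ≈ 0.3422
  upper = min{1, (1 − p₀)/p₁} = 0.431 / 0.865 ≈ 0.4983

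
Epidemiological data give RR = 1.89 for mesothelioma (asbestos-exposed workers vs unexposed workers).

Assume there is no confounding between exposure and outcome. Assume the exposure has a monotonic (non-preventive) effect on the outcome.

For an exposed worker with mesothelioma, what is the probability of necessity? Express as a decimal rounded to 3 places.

Under exogeneity and monotonicity, PN = (RR − 1) / RR = 1 − 1/RR.
PN = (1.89 − 1) / 1.89 = 0.89 / 1.89 ≈ 0.4709

PN ≈ 0.471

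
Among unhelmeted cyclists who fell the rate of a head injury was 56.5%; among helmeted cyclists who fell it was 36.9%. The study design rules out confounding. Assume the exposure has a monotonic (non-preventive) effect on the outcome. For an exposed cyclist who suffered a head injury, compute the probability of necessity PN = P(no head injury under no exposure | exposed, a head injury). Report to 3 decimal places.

p₁ = 0.565, p₀ = 0.369.
Under exogeneity and monotonicity, PN = (p₁ − p₀) / p₁.
PN = (0.565 − 0.369) / 0.565 = 0.196 / 0.565 ≈ 0.3469

PN ≈ 0.347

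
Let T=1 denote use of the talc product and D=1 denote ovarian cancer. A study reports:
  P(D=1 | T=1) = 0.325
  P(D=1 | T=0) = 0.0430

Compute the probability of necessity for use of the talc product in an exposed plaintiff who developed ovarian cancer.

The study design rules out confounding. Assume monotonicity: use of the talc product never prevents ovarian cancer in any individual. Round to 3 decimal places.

Let p₁ = 0.325, p₀ = 0.043.
Under exogeneity and monotonicity, PN = (p₁ − p₀) / p₁.
PN = (0.325 − 0.043) / 0.325 = 0.282 / 0.325 ≈ 0.8677

PN ≈ 0.868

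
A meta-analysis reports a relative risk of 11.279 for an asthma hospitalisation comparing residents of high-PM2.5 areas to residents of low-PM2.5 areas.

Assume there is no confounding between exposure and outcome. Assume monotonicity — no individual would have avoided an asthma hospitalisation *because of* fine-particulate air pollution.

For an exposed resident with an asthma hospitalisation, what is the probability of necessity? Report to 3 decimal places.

Under exogeneity and monotonicity, PN = (RR − 1) / RR = 1 − 1/RR.
PN = (11.279 − 1) / 11.279 = 10.28 / 11.279 ≈ 0.9113

PN ≈ 0.911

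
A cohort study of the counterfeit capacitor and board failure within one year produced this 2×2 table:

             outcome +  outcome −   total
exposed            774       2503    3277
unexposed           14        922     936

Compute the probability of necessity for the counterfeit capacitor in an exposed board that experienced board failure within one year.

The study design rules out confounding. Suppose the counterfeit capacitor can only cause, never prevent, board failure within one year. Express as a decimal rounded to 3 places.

PN ≈ 0.937

p₁ = P(outcome | exposed) = 774/3277 = 0.23619
p₀ = P(outcome | unexposed) = 14/936 = 0.014957
Under exogeneity and monotonicity, PN = (p₁ − p₀) / p₁.
PN = (0.23619 − 0.014957) / 0.23619 = 0.22123 / 0.23619 ≈ 0.9367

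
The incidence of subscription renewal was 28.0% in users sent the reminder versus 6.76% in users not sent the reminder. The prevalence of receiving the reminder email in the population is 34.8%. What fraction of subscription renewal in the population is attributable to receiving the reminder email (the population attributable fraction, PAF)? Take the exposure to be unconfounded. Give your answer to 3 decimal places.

PAF ≈ 0.522

p₁ = 0.28, p₀ = 0.0676.
Overall risk P(Y=1) = π·p₁ + (1−π)·p₀ = 0.348×0.28 + 0.652×0.0676 = 0.14152.
Under exogeneity, PAF = [P(Y=1) − p₀] / P(Y=1).
PAF = (0.14152 − 0.0676) / 0.14152 ≈ 0.5223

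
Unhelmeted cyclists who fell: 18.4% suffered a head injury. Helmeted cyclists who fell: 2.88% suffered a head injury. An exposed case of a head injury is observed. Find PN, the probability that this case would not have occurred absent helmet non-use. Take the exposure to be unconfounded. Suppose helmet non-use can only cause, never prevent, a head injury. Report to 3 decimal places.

p₁ = 0.184, p₀ = 0.0288.
Under exogeneity and monotonicity, PN = (p₁ − p₀) / p₁.
PN = (0.184 − 0.0288) / 0.184 = 0.1552 / 0.184 ≈ 0.8435

PN ≈ 0.843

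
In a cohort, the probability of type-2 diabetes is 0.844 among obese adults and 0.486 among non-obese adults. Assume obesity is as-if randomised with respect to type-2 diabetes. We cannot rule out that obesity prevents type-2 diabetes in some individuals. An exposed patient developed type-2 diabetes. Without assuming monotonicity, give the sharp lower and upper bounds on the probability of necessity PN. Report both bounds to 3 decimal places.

0.424 ≤ PN ≤ 0.609

Let p₁ = 0.844, p₀ = 0.486.
Under exogeneity alone the bounds on PN are max{0,(p₁−p₀)/p₁} ≤ PN ≤ min{1,(1−p₀)/p₁}.
  lower = (p₁ − p₀)/p₁ = 0.358 / 0.844 ≈ 0.4242
  upper = min{1, (1 − p₀)/p₁} = 0.514 / 0.844 ≈ 0.6090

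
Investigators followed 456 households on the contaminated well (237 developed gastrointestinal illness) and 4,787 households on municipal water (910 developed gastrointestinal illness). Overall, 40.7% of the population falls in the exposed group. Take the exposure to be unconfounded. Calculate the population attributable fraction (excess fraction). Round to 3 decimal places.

PAF ≈ 0.414

p₁ = P(outcome | exposed) = 237/456 = 0.51974
p₀ = P(outcome | unexposed) = 910/4787 = 0.1901
Overall risk P(Y=1) = π·p₁ + (1−π)·p₀ = 0.407×0.51974 + 0.593×0.1901 = 0.32426.
Under exogeneity, PAF = [P(Y=1) − p₀] / P(Y=1).
PAF = (0.32426 − 0.1901) / 0.32426 ≈ 0.4137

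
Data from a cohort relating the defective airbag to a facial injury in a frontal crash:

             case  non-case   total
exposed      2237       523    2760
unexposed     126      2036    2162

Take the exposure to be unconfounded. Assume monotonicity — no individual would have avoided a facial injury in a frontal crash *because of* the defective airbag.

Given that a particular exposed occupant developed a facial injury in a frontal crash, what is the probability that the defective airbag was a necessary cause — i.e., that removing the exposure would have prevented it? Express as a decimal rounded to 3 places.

p₁ = P(outcome | exposed) = 2237/2760 = 0.81051
p₀ = P(outcome | unexposed) = 126/2162 = 0.058279
Under exogeneity and monotonicity, PN = (p₁ − p₀)/p₁.
PN = (0.81051 − 0.058279) / 0.81051 ≈ 0.9281

PN ≈ 0.928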